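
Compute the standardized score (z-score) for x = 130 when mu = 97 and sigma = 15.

2.2

Step 1: Recall the z-score formula: z = (x - mu) / sigma
Step 2: Substitute values: z = (130 - 97) / 15
Step 3: z = 33 / 15 = 2.2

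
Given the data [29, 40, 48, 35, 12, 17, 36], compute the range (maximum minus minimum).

36

Step 1: Identify the maximum value: max = 48
Step 2: Identify the minimum value: min = 12
Step 3: Range = max - min = 48 - 12 = 36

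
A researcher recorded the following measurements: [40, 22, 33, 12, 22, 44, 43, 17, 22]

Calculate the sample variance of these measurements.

141.75

Step 1: Compute the mean: (40 + 22 + 33 + 12 + 22 + 44 + 43 + 17 + 22) / 9 = 28.3333
Step 2: Compute squared deviations from the mean:
  (40 - 28.3333)^2 = 136.1111
  (22 - 28.3333)^2 = 40.1111
  (33 - 28.3333)^2 = 21.7778
  (12 - 28.3333)^2 = 266.7778
  (22 - 28.3333)^2 = 40.1111
  (44 - 28.3333)^2 = 245.4444
  (43 - 28.3333)^2 = 215.1111
  (17 - 28.3333)^2 = 128.4444
  (22 - 28.3333)^2 = 40.1111
Step 3: Sum of squared deviations = 1134
Step 4: Sample variance = 1134 / 8 = 141.75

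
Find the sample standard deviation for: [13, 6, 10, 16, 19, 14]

4.5607

Step 1: Compute the mean: 13
Step 2: Sum of squared deviations from the mean: 104
Step 3: Sample variance = 104 / 5 = 20.8
Step 4: Standard deviation = sqrt(20.8) = 4.5607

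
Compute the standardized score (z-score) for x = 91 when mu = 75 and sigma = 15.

1.0667

Step 1: Recall the z-score formula: z = (x - mu) / sigma
Step 2: Substitute values: z = (91 - 75) / 15
Step 3: z = 16 / 15 = 1.0667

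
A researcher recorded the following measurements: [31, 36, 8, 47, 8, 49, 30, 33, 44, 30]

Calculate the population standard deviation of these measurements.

13.544

Step 1: Compute the mean: 31.6
Step 2: Sum of squared deviations from the mean: 1834.4
Step 3: Population variance = 1834.4 / 10 = 183.44
Step 4: Standard deviation = sqrt(183.44) = 13.544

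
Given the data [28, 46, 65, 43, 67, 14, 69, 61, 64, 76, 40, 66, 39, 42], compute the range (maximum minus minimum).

62

Step 1: Identify the maximum value: max = 76
Step 2: Identify the minimum value: min = 14
Step 3: Range = max - min = 76 - 14 = 62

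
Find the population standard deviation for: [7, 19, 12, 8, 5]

4.9558

Step 1: Compute the mean: 10.2
Step 2: Sum of squared deviations from the mean: 122.8
Step 3: Population variance = 122.8 / 5 = 24.56
Step 4: Standard deviation = sqrt(24.56) = 4.9558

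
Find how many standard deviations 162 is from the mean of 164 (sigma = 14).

-0.1429

Step 1: Recall the z-score formula: z = (x - mu) / sigma
Step 2: Substitute values: z = (162 - 164) / 14
Step 3: z = -2 / 14 = -0.1429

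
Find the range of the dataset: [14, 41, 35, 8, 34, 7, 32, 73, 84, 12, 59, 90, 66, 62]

83

Step 1: Identify the maximum value: max = 90
Step 2: Identify the minimum value: min = 7
Step 3: Range = max - min = 90 - 7 = 83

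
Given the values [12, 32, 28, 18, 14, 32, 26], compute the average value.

23.1429

Step 1: Sum all values: 12 + 32 + 28 + 18 + 14 + 32 + 26 = 162
Step 2: Count the number of values: n = 7
Step 3: Mean = sum / n = 162 / 7 = 23.1429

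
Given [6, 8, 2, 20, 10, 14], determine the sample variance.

40

Step 1: Compute the mean: (6 + 8 + 2 + 20 + 10 + 14) / 6 = 10
Step 2: Compute squared deviations from the mean:
  (6 - 10)^2 = 16
  (8 - 10)^2 = 4
  (2 - 10)^2 = 64
  (20 - 10)^2 = 100
  (10 - 10)^2 = 0
  (14 - 10)^2 = 16
Step 3: Sum of squared deviations = 200
Step 4: Sample variance = 200 / 5 = 40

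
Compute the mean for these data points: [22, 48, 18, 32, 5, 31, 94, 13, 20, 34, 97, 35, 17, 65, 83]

40.9333

Step 1: Sum all values: 22 + 48 + 18 + 32 + 5 + 31 + 94 + 13 + 20 + 34 + 97 + 35 + 17 + 65 + 83 = 614
Step 2: Count the number of values: n = 15
Step 3: Mean = sum / n = 614 / 15 = 40.9333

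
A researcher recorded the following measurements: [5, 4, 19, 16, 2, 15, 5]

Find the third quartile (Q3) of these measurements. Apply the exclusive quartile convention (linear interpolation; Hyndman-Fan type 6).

16

Step 1: Sort the data: [2, 4, 5, 5, 15, 16, 19]
Step 2: n = 7
Step 3: Using the exclusive quartile method:
  Q1 = 4
  Q2 (median) = 5
  Q3 = 16
  IQR = Q3 - Q1 = 16 - 4 = 12
Step 4: Q3 = 16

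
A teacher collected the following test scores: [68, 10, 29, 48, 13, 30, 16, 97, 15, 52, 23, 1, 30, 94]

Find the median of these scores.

29.5

Step 1: Sort the data in ascending order: [1, 10, 13, 15, 16, 23, 29, 30, 30, 48, 52, 68, 94, 97]
Step 2: The number of values is n = 14.
Step 3: Since n is even, the median is the average of positions 7 and 8:
  Median = (29 + 30) / 2 = 29.5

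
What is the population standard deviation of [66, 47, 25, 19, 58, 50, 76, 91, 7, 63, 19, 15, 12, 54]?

25.7044

Step 1: Compute the mean: 43
Step 2: Sum of squared deviations from the mean: 9250
Step 3: Population variance = 9250 / 14 = 660.7143
Step 4: Standard deviation = sqrt(660.7143) = 25.7044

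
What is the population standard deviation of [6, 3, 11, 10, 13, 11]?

3.4157

Step 1: Compute the mean: 9
Step 2: Sum of squared deviations from the mean: 70
Step 3: Population variance = 70 / 6 = 11.6667
Step 4: Standard deviation = sqrt(11.6667) = 3.4157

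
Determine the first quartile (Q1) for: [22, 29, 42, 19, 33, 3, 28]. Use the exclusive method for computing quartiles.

19

Step 1: Sort the data: [3, 19, 22, 28, 29, 33, 42]
Step 2: n = 7
Step 3: Using the exclusive quartile method:
  Q1 = 19
  Q2 (median) = 28
  Q3 = 33
  IQR = Q3 - Q1 = 33 - 19 = 14
Step 4: Q1 = 19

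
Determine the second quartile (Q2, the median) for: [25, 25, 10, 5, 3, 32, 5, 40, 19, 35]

22

Step 1: Sort the data: [3, 5, 5, 10, 19, 25, 25, 32, 35, 40]
Step 2: n = 10
Step 3: Q2 is the median. Since n is even, it is the average of the values at positions 5 and 6:
  Q2 = (19 + 25) / 2 = 22
Step 4: Q2 = 22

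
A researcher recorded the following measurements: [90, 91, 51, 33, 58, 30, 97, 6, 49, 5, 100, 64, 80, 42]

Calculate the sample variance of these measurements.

1015.978

Step 1: Compute the mean: (90 + 91 + 51 + 33 + 58 + 30 + 97 + 6 + 49 + 5 + 100 + 64 + 80 + 42) / 14 = 56.8571
Step 2: Compute squared deviations from the mean:
  (90 - 56.8571)^2 = 1098.449
  (91 - 56.8571)^2 = 1165.7347
  (51 - 56.8571)^2 = 34.3061
  (33 - 56.8571)^2 = 569.1633
  (58 - 56.8571)^2 = 1.3061
  (30 - 56.8571)^2 = 721.3061
  (97 - 56.8571)^2 = 1611.449
  (6 - 56.8571)^2 = 2586.449
  (49 - 56.8571)^2 = 61.7347
  (5 - 56.8571)^2 = 2689.1633
  (100 - 56.8571)^2 = 1861.3061
  (64 - 56.8571)^2 = 51.0204
  (80 - 56.8571)^2 = 535.5918
  (42 - 56.8571)^2 = 220.7347
Step 3: Sum of squared deviations = 13207.7143
Step 4: Sample variance = 13207.7143 / 13 = 1015.978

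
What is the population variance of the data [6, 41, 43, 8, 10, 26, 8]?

227.0612

Step 1: Compute the mean: (6 + 41 + 43 + 8 + 10 + 26 + 8) / 7 = 20.2857
Step 2: Compute squared deviations from the mean:
  (6 - 20.2857)^2 = 204.0816
  (41 - 20.2857)^2 = 429.0816
  (43 - 20.2857)^2 = 515.9388
  (8 - 20.2857)^2 = 150.9388
  (10 - 20.2857)^2 = 105.7959
  (26 - 20.2857)^2 = 32.6531
  (8 - 20.2857)^2 = 150.9388
Step 3: Sum of squared deviations = 1589.4286
Step 4: Population variance = 1589.4286 / 7 = 227.0612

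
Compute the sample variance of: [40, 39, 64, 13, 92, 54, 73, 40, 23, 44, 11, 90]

732.447

Step 1: Compute the mean: (40 + 39 + 64 + 13 + 92 + 54 + 73 + 40 + 23 + 44 + 11 + 90) / 12 = 48.5833
Step 2: Compute squared deviations from the mean:
  (40 - 48.5833)^2 = 73.6736
  (39 - 48.5833)^2 = 91.8403
  (64 - 48.5833)^2 = 237.6736
  (13 - 48.5833)^2 = 1266.1736
  (92 - 48.5833)^2 = 1885.0069
  (54 - 48.5833)^2 = 29.3403
  (73 - 48.5833)^2 = 596.1736
  (40 - 48.5833)^2 = 73.6736
  (23 - 48.5833)^2 = 654.5069
  (44 - 48.5833)^2 = 21.0069
  (11 - 48.5833)^2 = 1412.5069
  (90 - 48.5833)^2 = 1715.3403
Step 3: Sum of squared deviations = 8056.9167
Step 4: Sample variance = 8056.9167 / 11 = 732.447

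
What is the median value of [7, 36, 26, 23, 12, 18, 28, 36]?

24.5

Step 1: Sort the data in ascending order: [7, 12, 18, 23, 26, 28, 36, 36]
Step 2: The number of values is n = 8.
Step 3: Since n is even, the median is the average of positions 4 and 5:
  Median = (23 + 26) / 2 = 24.5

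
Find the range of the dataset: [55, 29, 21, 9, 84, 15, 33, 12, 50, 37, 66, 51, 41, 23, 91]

82

Step 1: Identify the maximum value: max = 91
Step 2: Identify the minimum value: min = 9
Step 3: Range = max - min = 91 - 9 = 82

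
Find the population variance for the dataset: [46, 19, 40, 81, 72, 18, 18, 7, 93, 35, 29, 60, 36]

655.4675

Step 1: Compute the mean: (46 + 19 + 40 + 81 + 72 + 18 + 18 + 7 + 93 + 35 + 29 + 60 + 36) / 13 = 42.6154
Step 2: Compute squared deviations from the mean:
  (46 - 42.6154)^2 = 11.4556
  (19 - 42.6154)^2 = 557.6864
  (40 - 42.6154)^2 = 6.8402
  (81 - 42.6154)^2 = 1473.3787
  (72 - 42.6154)^2 = 863.4556
  (18 - 42.6154)^2 = 605.9172
  (18 - 42.6154)^2 = 605.9172
  (7 - 42.6154)^2 = 1268.4556
  (93 - 42.6154)^2 = 2538.6095
  (35 - 42.6154)^2 = 57.9941
  (29 - 42.6154)^2 = 185.3787
  (60 - 42.6154)^2 = 302.2249
  (36 - 42.6154)^2 = 43.7633
Step 3: Sum of squared deviations = 8521.0769
Step 4: Population variance = 8521.0769 / 13 = 655.4675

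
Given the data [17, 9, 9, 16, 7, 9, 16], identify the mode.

9

Step 1: Count the frequency of each value:
  7: appears 1 time(s)
  9: appears 3 time(s)
  16: appears 2 time(s)
  17: appears 1 time(s)
Step 2: The value 9 appears most frequently (3 times).
Step 3: Mode = 9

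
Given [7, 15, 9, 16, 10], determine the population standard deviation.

3.4986

Step 1: Compute the mean: 11.4
Step 2: Sum of squared deviations from the mean: 61.2
Step 3: Population variance = 61.2 / 5 = 12.24
Step 4: Standard deviation = sqrt(12.24) = 3.4986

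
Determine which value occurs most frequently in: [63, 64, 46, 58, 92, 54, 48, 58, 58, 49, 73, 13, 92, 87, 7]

58

Step 1: Count the frequency of each value:
  7: appears 1 time(s)
  13: appears 1 time(s)
  46: appears 1 time(s)
  48: appears 1 time(s)
  49: appears 1 time(s)
  54: appears 1 time(s)
  58: appears 3 time(s)
  63: appears 1 time(s)
  64: appears 1 time(s)
  73: appears 1 time(s)
  87: appears 1 time(s)
  92: appears 2 time(s)
Step 2: The value 58 appears most frequently (3 times).
Step 3: Mode = 58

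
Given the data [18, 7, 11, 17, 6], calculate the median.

11

Step 1: Sort the data in ascending order: [6, 7, 11, 17, 18]
Step 2: The number of values is n = 5.
Step 3: Since n is odd, the median is the middle value at position 3: 11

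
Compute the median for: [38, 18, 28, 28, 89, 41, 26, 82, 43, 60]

39.5

Step 1: Sort the data in ascending order: [18, 26, 28, 28, 38, 41, 43, 60, 82, 89]
Step 2: The number of values is n = 10.
Step 3: Since n is even, the median is the average of positions 5 and 6:
  Median = (38 + 41) / 2 = 39.5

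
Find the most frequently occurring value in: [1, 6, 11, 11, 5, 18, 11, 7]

11

Step 1: Count the frequency of each value:
  1: appears 1 time(s)
  5: appears 1 time(s)
  6: appears 1 time(s)
  7: appears 1 time(s)
  11: appears 3 time(s)
  18: appears 1 time(s)
Step 2: The value 11 appears most frequently (3 times).
Step 3: Mode = 11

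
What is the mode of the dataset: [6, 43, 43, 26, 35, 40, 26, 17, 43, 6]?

43

Step 1: Count the frequency of each value:
  6: appears 2 time(s)
  17: appears 1 time(s)
  26: appears 2 time(s)
  35: appears 1 time(s)
  40: appears 1 time(s)
  43: appears 3 time(s)
Step 2: The value 43 appears most frequently (3 times).
Step 3: Mode = 43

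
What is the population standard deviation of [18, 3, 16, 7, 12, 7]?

5.3151

Step 1: Compute the mean: 10.5
Step 2: Sum of squared deviations from the mean: 169.5
Step 3: Population variance = 169.5 / 6 = 28.25
Step 4: Standard deviation = sqrt(28.25) = 5.3151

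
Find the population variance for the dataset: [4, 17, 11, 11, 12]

17.2

Step 1: Compute the mean: (4 + 17 + 11 + 11 + 12) / 5 = 11
Step 2: Compute squared deviations from the mean:
  (4 - 11)^2 = 49
  (17 - 11)^2 = 36
  (11 - 11)^2 = 0
  (11 - 11)^2 = 0
  (12 - 11)^2 = 1
Step 3: Sum of squared deviations = 86
Step 4: Population variance = 86 / 5 = 17.2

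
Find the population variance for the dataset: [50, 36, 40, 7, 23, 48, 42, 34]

174.75

Step 1: Compute the mean: (50 + 36 + 40 + 7 + 23 + 48 + 42 + 34) / 8 = 35
Step 2: Compute squared deviations from the mean:
  (50 - 35)^2 = 225
  (36 - 35)^2 = 1
  (40 - 35)^2 = 25
  (7 - 35)^2 = 784
  (23 - 35)^2 = 144
  (48 - 35)^2 = 169
  (42 - 35)^2 = 49
  (34 - 35)^2 = 1
Step 3: Sum of squared deviations = 1398
Step 4: Population variance = 1398 / 8 = 174.75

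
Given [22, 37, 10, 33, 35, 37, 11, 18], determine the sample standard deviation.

11.5256

Step 1: Compute the mean: 25.375
Step 2: Sum of squared deviations from the mean: 929.875
Step 3: Sample variance = 929.875 / 7 = 132.8393
Step 4: Standard deviation = sqrt(132.8393) = 11.5256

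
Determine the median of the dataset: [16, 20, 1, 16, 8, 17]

16

Step 1: Sort the data in ascending order: [1, 8, 16, 16, 17, 20]
Step 2: The number of values is n = 6.
Step 3: Since n is even, the median is the average of positions 3 and 4:
  Median = (16 + 16) / 2 = 16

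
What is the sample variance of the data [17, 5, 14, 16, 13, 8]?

22.1667

Step 1: Compute the mean: (17 + 5 + 14 + 16 + 13 + 8) / 6 = 12.1667
Step 2: Compute squared deviations from the mean:
  (17 - 12.1667)^2 = 23.3611
  (5 - 12.1667)^2 = 51.3611
  (14 - 12.1667)^2 = 3.3611
  (16 - 12.1667)^2 = 14.6944
  (13 - 12.1667)^2 = 0.6944
  (8 - 12.1667)^2 = 17.3611
Step 3: Sum of squared deviations = 110.8333
Step 4: Sample variance = 110.8333 / 5 = 22.1667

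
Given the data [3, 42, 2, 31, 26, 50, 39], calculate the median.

31

Step 1: Sort the data in ascending order: [2, 3, 26, 31, 39, 42, 50]
Step 2: The number of values is n = 7.
Step 3: Since n is odd, the median is the middle value at position 4: 31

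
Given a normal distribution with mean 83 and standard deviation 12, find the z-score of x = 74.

-0.75

Step 1: Recall the z-score formula: z = (x - mu) / sigma
Step 2: Substitute values: z = (74 - 83) / 12
Step 3: z = -9 / 12 = -0.75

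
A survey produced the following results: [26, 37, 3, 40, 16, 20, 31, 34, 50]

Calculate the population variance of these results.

176.4691

Step 1: Compute the mean: (26 + 37 + 3 + 40 + 16 + 20 + 31 + 34 + 50) / 9 = 28.5556
Step 2: Compute squared deviations from the mean:
  (26 - 28.5556)^2 = 6.5309
  (37 - 28.5556)^2 = 71.3086
  (3 - 28.5556)^2 = 653.0864
  (40 - 28.5556)^2 = 130.9753
  (16 - 28.5556)^2 = 157.642
  (20 - 28.5556)^2 = 73.1975
  (31 - 28.5556)^2 = 5.9753
  (34 - 28.5556)^2 = 29.642
  (50 - 28.5556)^2 = 459.8642
Step 3: Sum of squared deviations = 1588.2222
Step 4: Population variance = 1588.2222 / 9 = 176.4691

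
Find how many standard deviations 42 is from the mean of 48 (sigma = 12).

-0.5

Step 1: Recall the z-score formula: z = (x - mu) / sigma
Step 2: Substitute values: z = (42 - 48) / 12
Step 3: z = -6 / 12 = -0.5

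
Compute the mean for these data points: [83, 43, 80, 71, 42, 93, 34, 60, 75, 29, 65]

61.3636

Step 1: Sum all values: 83 + 43 + 80 + 71 + 42 + 93 + 34 + 60 + 75 + 29 + 65 = 675
Step 2: Count the number of values: n = 11
Step 3: Mean = sum / n = 675 / 11 = 61.3636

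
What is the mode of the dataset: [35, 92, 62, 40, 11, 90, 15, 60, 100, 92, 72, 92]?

92

Step 1: Count the frequency of each value:
  11: appears 1 time(s)
  15: appears 1 time(s)
  35: appears 1 time(s)
  40: appears 1 time(s)
  60: appears 1 time(s)
  62: appears 1 time(s)
  72: appears 1 time(s)
  90: appears 1 time(s)
  92: appears 3 time(s)
  100: appears 1 time(s)
Step 2: The value 92 appears most frequently (3 times).
Step 3: Mode = 92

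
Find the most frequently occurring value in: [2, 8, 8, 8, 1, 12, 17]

8

Step 1: Count the frequency of each value:
  1: appears 1 time(s)
  2: appears 1 time(s)
  8: appears 3 time(s)
  12: appears 1 time(s)
  17: appears 1 time(s)
Step 2: The value 8 appears most frequently (3 times).
Step 3: Mode = 8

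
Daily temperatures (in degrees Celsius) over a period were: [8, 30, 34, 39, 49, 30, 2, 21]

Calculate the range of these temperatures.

47

Step 1: Identify the maximum value: max = 49
Step 2: Identify the minimum value: min = 2
Step 3: Range = max - min = 49 - 2 = 47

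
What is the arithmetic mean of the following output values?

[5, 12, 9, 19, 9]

10.8

Step 1: Sum all values: 5 + 12 + 9 + 19 + 9 = 54
Step 2: Count the number of values: n = 5
Step 3: Mean = sum / n = 54 / 5 = 10.8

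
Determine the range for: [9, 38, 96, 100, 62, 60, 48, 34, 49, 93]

91

Step 1: Identify the maximum value: max = 100
Step 2: Identify the minimum value: min = 9
Step 3: Range = max - min = 100 - 9 = 91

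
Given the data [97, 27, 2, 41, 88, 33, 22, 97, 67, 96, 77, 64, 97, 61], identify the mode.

97

Step 1: Count the frequency of each value:
  2: appears 1 time(s)
  22: appears 1 time(s)
  27: appears 1 time(s)
  33: appears 1 time(s)
  41: appears 1 time(s)
  61: appears 1 time(s)
  64: appears 1 time(s)
  67: appears 1 time(s)
  77: appears 1 time(s)
  88: appears 1 time(s)
  96: appears 1 time(s)
  97: appears 3 time(s)
Step 2: The value 97 appears most frequently (3 times).
Step 3: Mode = 97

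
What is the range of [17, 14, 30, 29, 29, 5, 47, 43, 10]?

42

Step 1: Identify the maximum value: max = 47
Step 2: Identify the minimum value: min = 5
Step 3: Range = max - min = 47 - 5 = 42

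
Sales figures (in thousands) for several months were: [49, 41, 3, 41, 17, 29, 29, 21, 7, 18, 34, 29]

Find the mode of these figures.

29

Step 1: Count the frequency of each value:
  3: appears 1 time(s)
  7: appears 1 time(s)
  17: appears 1 time(s)
  18: appears 1 time(s)
  21: appears 1 time(s)
  29: appears 3 time(s)
  34: appears 1 time(s)
  41: appears 2 time(s)
  49: appears 1 time(s)
Step 2: The value 29 appears most frequently (3 times).
Step 3: Mode = 29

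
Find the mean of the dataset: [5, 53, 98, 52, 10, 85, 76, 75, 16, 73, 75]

56.1818

Step 1: Sum all values: 5 + 53 + 98 + 52 + 10 + 85 + 76 + 75 + 16 + 73 + 75 = 618
Step 2: Count the number of values: n = 11
Step 3: Mean = sum / n = 618 / 11 = 56.1818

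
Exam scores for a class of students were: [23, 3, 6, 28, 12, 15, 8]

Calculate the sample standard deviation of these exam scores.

9.1443

Step 1: Compute the mean: 13.5714
Step 2: Sum of squared deviations from the mean: 501.7143
Step 3: Sample variance = 501.7143 / 6 = 83.619
Step 4: Standard deviation = sqrt(83.619) = 9.1443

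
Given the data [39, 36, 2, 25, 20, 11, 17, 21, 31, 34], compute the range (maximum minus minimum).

37

Step 1: Identify the maximum value: max = 39
Step 2: Identify the minimum value: min = 2
Step 3: Range = max - min = 39 - 2 = 37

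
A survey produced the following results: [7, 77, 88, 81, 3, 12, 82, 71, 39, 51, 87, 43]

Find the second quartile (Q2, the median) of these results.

61

Step 1: Sort the data: [3, 7, 12, 39, 43, 51, 71, 77, 81, 82, 87, 88]
Step 2: n = 12
Step 3: Q2 is the median. Since n is even, it is the average of the values at positions 6 and 7:
  Q2 = (51 + 71) / 2 = 61
Step 4: Q2 = 61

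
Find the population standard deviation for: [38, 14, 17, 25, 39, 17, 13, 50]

13.0474

Step 1: Compute the mean: 26.625
Step 2: Sum of squared deviations from the mean: 1361.875
Step 3: Population variance = 1361.875 / 8 = 170.2344
Step 4: Standard deviation = sqrt(170.2344) = 13.0474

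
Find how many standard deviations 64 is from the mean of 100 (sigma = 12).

-3

Step 1: Recall the z-score formula: z = (x - mu) / sigma
Step 2: Substitute values: z = (64 - 100) / 12
Step 3: z = -36 / 12 = -3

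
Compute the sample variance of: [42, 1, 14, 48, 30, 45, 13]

339.619

Step 1: Compute the mean: (42 + 1 + 14 + 48 + 30 + 45 + 13) / 7 = 27.5714
Step 2: Compute squared deviations from the mean:
  (42 - 27.5714)^2 = 208.1837
  (1 - 27.5714)^2 = 706.0408
  (14 - 27.5714)^2 = 184.1837
  (48 - 27.5714)^2 = 417.3265
  (30 - 27.5714)^2 = 5.898
  (45 - 27.5714)^2 = 303.7551
  (13 - 27.5714)^2 = 212.3265
Step 3: Sum of squared deviations = 2037.7143
Step 4: Sample variance = 2037.7143 / 6 = 339.619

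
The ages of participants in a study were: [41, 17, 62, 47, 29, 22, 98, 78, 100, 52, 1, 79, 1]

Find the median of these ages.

47

Step 1: Sort the data in ascending order: [1, 1, 17, 22, 29, 41, 47, 52, 62, 78, 79, 98, 100]
Step 2: The number of values is n = 13.
Step 3: Since n is odd, the median is the middle value at position 7: 47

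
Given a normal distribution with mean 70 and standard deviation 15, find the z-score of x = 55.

-1

Step 1: Recall the z-score formula: z = (x - mu) / sigma
Step 2: Substitute values: z = (55 - 70) / 15
Step 3: z = -15 / 15 = -1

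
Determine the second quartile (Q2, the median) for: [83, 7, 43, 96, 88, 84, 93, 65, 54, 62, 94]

83

Step 1: Sort the data: [7, 43, 54, 62, 65, 83, 84, 88, 93, 94, 96]
Step 2: n = 11
Step 3: Q2 is the median. Since n is odd, it is the middle value at position 6: 83
Step 4: Q2 = 83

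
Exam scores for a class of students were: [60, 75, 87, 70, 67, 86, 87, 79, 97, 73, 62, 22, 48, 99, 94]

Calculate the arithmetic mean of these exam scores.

73.7333

Step 1: Sum all values: 60 + 75 + 87 + 70 + 67 + 86 + 87 + 79 + 97 + 73 + 62 + 22 + 48 + 99 + 94 = 1106
Step 2: Count the number of values: n = 15
Step 3: Mean = sum / n = 1106 / 15 = 73.7333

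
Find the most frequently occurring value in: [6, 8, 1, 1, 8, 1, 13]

1

Step 1: Count the frequency of each value:
  1: appears 3 time(s)
  6: appears 1 time(s)
  8: appears 2 time(s)
  13: appears 1 time(s)
Step 2: The value 1 appears most frequently (3 times).
Step 3: Mode = 1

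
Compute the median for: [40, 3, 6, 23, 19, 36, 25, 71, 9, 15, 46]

23

Step 1: Sort the data in ascending order: [3, 6, 9, 15, 19, 23, 25, 36, 40, 46, 71]
Step 2: The number of values is n = 11.
Step 3: Since n is odd, the median is the middle value at position 6: 23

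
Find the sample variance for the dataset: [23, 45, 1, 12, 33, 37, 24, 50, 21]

243.75

Step 1: Compute the mean: (23 + 45 + 1 + 12 + 33 + 37 + 24 + 50 + 21) / 9 = 27.3333
Step 2: Compute squared deviations from the mean:
  (23 - 27.3333)^2 = 18.7778
  (45 - 27.3333)^2 = 312.1111
  (1 - 27.3333)^2 = 693.4444
  (12 - 27.3333)^2 = 235.1111
  (33 - 27.3333)^2 = 32.1111
  (37 - 27.3333)^2 = 93.4444
  (24 - 27.3333)^2 = 11.1111
  (50 - 27.3333)^2 = 513.7778
  (21 - 27.3333)^2 = 40.1111
Step 3: Sum of squared deviations = 1950
Step 4: Sample variance = 1950 / 8 = 243.75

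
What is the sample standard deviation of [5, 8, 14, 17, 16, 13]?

4.7081

Step 1: Compute the mean: 12.1667
Step 2: Sum of squared deviations from the mean: 110.8333
Step 3: Sample variance = 110.8333 / 5 = 22.1667
Step 4: Standard deviation = sqrt(22.1667) = 4.7081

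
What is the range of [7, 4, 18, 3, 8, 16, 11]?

15

Step 1: Identify the maximum value: max = 18
Step 2: Identify the minimum value: min = 3
Step 3: Range = max - min = 18 - 3 = 15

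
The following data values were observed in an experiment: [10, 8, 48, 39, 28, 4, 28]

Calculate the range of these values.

44

Step 1: Identify the maximum value: max = 48
Step 2: Identify the minimum value: min = 4
Step 3: Range = max - min = 48 - 4 = 44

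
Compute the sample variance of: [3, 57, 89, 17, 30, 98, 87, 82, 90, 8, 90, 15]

1435.5455

Step 1: Compute the mean: (3 + 57 + 89 + 17 + 30 + 98 + 87 + 82 + 90 + 8 + 90 + 15) / 12 = 55.5
Step 2: Compute squared deviations from the mean:
  (3 - 55.5)^2 = 2756.25
  (57 - 55.5)^2 = 2.25
  (89 - 55.5)^2 = 1122.25
  (17 - 55.5)^2 = 1482.25
  (30 - 55.5)^2 = 650.25
  (98 - 55.5)^2 = 1806.25
  (87 - 55.5)^2 = 992.25
  (82 - 55.5)^2 = 702.25
  (90 - 55.5)^2 = 1190.25
  (8 - 55.5)^2 = 2256.25
  (90 - 55.5)^2 = 1190.25
  (15 - 55.5)^2 = 1640.25
Step 3: Sum of squared deviations = 15791
Step 4: Sample variance = 15791 / 11 = 1435.5455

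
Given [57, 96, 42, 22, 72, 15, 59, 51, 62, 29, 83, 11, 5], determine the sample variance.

821.7692

Step 1: Compute the mean: (57 + 96 + 42 + 22 + 72 + 15 + 59 + 51 + 62 + 29 + 83 + 11 + 5) / 13 = 46.4615
Step 2: Compute squared deviations from the mean:
  (57 - 46.4615)^2 = 111.0592
  (96 - 46.4615)^2 = 2454.0592
  (42 - 46.4615)^2 = 19.9053
  (22 - 46.4615)^2 = 598.3669
  (72 - 46.4615)^2 = 652.213
  (15 - 46.4615)^2 = 989.8284
  (59 - 46.4615)^2 = 157.213
  (51 - 46.4615)^2 = 20.5976
  (62 - 46.4615)^2 = 241.4438
  (29 - 46.4615)^2 = 304.9053
  (83 - 46.4615)^2 = 1335.0592
  (11 - 46.4615)^2 = 1257.5207
  (5 - 46.4615)^2 = 1719.0592
Step 3: Sum of squared deviations = 9861.2308
Step 4: Sample variance = 9861.2308 / 12 = 821.7692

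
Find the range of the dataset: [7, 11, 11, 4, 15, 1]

14

Step 1: Identify the maximum value: max = 15
Step 2: Identify the minimum value: min = 1
Step 3: Range = max - min = 15 - 1 = 14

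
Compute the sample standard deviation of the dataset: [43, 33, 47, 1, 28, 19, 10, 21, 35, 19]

14.4006

Step 1: Compute the mean: 25.6
Step 2: Sum of squared deviations from the mean: 1866.4
Step 3: Sample variance = 1866.4 / 9 = 207.3778
Step 4: Standard deviation = sqrt(207.3778) = 14.4006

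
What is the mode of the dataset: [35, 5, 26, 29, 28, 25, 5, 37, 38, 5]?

5

Step 1: Count the frequency of each value:
  5: appears 3 time(s)
  25: appears 1 time(s)
  26: appears 1 time(s)
  28: appears 1 time(s)
  29: appears 1 time(s)
  35: appears 1 time(s)
  37: appears 1 time(s)
  38: appears 1 time(s)
Step 2: The value 5 appears most frequently (3 times).
Step 3: Mode = 5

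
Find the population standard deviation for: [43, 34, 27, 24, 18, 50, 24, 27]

10.0801

Step 1: Compute the mean: 30.875
Step 2: Sum of squared deviations from the mean: 812.875
Step 3: Population variance = 812.875 / 8 = 101.6094
Step 4: Standard deviation = sqrt(101.6094) = 10.0801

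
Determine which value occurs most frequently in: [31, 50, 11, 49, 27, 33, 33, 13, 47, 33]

33

Step 1: Count the frequency of each value:
  11: appears 1 time(s)
  13: appears 1 time(s)
  27: appears 1 time(s)
  31: appears 1 time(s)
  33: appears 3 time(s)
  47: appears 1 time(s)
  49: appears 1 time(s)
  50: appears 1 time(s)
Step 2: The value 33 appears most frequently (3 times).
Step 3: Mode = 33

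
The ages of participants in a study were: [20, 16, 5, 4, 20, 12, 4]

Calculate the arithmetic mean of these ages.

11.5714

Step 1: Sum all values: 20 + 16 + 5 + 4 + 20 + 12 + 4 = 81
Step 2: Count the number of values: n = 7
Step 3: Mean = sum / n = 81 / 7 = 11.5714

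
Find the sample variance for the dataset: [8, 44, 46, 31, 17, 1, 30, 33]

263.3571

Step 1: Compute the mean: (8 + 44 + 46 + 31 + 17 + 1 + 30 + 33) / 8 = 26.25
Step 2: Compute squared deviations from the mean:
  (8 - 26.25)^2 = 333.0625
  (44 - 26.25)^2 = 315.0625
  (46 - 26.25)^2 = 390.0625
  (31 - 26.25)^2 = 22.5625
  (17 - 26.25)^2 = 85.5625
  (1 - 26.25)^2 = 637.5625
  (30 - 26.25)^2 = 14.0625
  (33 - 26.25)^2 = 45.5625
Step 3: Sum of squared deviations = 1843.5
Step 4: Sample variance = 1843.5 / 7 = 263.3571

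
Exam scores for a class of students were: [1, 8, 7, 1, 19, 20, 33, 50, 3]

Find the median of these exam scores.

8

Step 1: Sort the data in ascending order: [1, 1, 3, 7, 8, 19, 20, 33, 50]
Step 2: The number of values is n = 9.
Step 3: Since n is odd, the median is the middle value at position 5: 8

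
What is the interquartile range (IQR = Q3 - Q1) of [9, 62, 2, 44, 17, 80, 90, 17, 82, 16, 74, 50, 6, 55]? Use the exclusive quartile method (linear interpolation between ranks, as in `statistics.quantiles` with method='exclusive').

61.25

Step 1: Sort the data: [2, 6, 9, 16, 17, 17, 44, 50, 55, 62, 74, 80, 82, 90]
Step 2: n = 14
Step 3: Using the exclusive quartile method:
  Q1 = 14.25
  Q2 (median) = 47
  Q3 = 75.5
  IQR = Q3 - Q1 = 75.5 - 14.25 = 61.25
Step 4: IQR = 61.25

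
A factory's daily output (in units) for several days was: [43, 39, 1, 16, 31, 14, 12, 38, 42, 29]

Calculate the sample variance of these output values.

217.1667

Step 1: Compute the mean: (43 + 39 + 1 + 16 + 31 + 14 + 12 + 38 + 42 + 29) / 10 = 26.5
Step 2: Compute squared deviations from the mean:
  (43 - 26.5)^2 = 272.25
  (39 - 26.5)^2 = 156.25
  (1 - 26.5)^2 = 650.25
  (16 - 26.5)^2 = 110.25
  (31 - 26.5)^2 = 20.25
  (14 - 26.5)^2 = 156.25
  (12 - 26.5)^2 = 210.25
  (38 - 26.5)^2 = 132.25
  (42 - 26.5)^2 = 240.25
  (29 - 26.5)^2 = 6.25
Step 3: Sum of squared deviations = 1954.5
Step 4: Sample variance = 1954.5 / 9 = 217.1667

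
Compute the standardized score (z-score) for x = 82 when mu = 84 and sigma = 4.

-0.5

Step 1: Recall the z-score formula: z = (x - mu) / sigma
Step 2: Substitute values: z = (82 - 84) / 4
Step 3: z = -2 / 4 = -0.5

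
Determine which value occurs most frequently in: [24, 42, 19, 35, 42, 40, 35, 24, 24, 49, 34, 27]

24

Step 1: Count the frequency of each value:
  19: appears 1 time(s)
  24: appears 3 time(s)
  27: appears 1 time(s)
  34: appears 1 time(s)
  35: appears 2 time(s)
  40: appears 1 time(s)
  42: appears 2 time(s)
  49: appears 1 time(s)
Step 2: The value 24 appears most frequently (3 times).
Step 3: Mode = 24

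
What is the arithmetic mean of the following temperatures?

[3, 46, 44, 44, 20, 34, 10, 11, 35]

27.4444

Step 1: Sum all values: 3 + 46 + 44 + 44 + 20 + 34 + 10 + 11 + 35 = 247
Step 2: Count the number of values: n = 9
Step 3: Mean = sum / n = 247 / 9 = 27.4444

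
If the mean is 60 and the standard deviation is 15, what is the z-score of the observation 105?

3

Step 1: Recall the z-score formula: z = (x - mu) / sigma
Step 2: Substitute values: z = (105 - 60) / 15
Step 3: z = 45 / 15 = 3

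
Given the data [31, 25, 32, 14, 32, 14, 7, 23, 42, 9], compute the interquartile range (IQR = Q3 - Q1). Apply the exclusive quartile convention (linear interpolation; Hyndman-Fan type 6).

19.25

Step 1: Sort the data: [7, 9, 14, 14, 23, 25, 31, 32, 32, 42]
Step 2: n = 10
Step 3: Using the exclusive quartile method:
  Q1 = 12.75
  Q2 (median) = 24
  Q3 = 32
  IQR = Q3 - Q1 = 32 - 12.75 = 19.25
Step 4: IQR = 19.25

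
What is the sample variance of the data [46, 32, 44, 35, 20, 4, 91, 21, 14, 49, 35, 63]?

550.3333

Step 1: Compute the mean: (46 + 32 + 44 + 35 + 20 + 4 + 91 + 21 + 14 + 49 + 35 + 63) / 12 = 37.8333
Step 2: Compute squared deviations from the mean:
  (46 - 37.8333)^2 = 66.6944
  (32 - 37.8333)^2 = 34.0278
  (44 - 37.8333)^2 = 38.0278
  (35 - 37.8333)^2 = 8.0278
  (20 - 37.8333)^2 = 318.0278
  (4 - 37.8333)^2 = 1144.6944
  (91 - 37.8333)^2 = 2826.6944
  (21 - 37.8333)^2 = 283.3611
  (14 - 37.8333)^2 = 568.0278
  (49 - 37.8333)^2 = 124.6944
  (35 - 37.8333)^2 = 8.0278
  (63 - 37.8333)^2 = 633.3611
Step 3: Sum of squared deviations = 6053.6667
Step 4: Sample variance = 6053.6667 / 11 = 550.3333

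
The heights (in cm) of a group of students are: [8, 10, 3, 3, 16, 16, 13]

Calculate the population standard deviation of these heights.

5.111

Step 1: Compute the mean: 9.8571
Step 2: Sum of squared deviations from the mean: 182.8571
Step 3: Population variance = 182.8571 / 7 = 26.1224
Step 4: Standard deviation = sqrt(26.1224) = 5.111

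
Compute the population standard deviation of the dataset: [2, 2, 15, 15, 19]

7.1722

Step 1: Compute the mean: 10.6
Step 2: Sum of squared deviations from the mean: 257.2
Step 3: Population variance = 257.2 / 5 = 51.44
Step 4: Standard deviation = sqrt(51.44) = 7.1722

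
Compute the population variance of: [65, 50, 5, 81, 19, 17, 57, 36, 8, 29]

594.21

Step 1: Compute the mean: (65 + 50 + 5 + 81 + 19 + 17 + 57 + 36 + 8 + 29) / 10 = 36.7
Step 2: Compute squared deviations from the mean:
  (65 - 36.7)^2 = 800.89
  (50 - 36.7)^2 = 176.89
  (5 - 36.7)^2 = 1004.89
  (81 - 36.7)^2 = 1962.49
  (19 - 36.7)^2 = 313.29
  (17 - 36.7)^2 = 388.09
  (57 - 36.7)^2 = 412.09
  (36 - 36.7)^2 = 0.49
  (8 - 36.7)^2 = 823.69
  (29 - 36.7)^2 = 59.29
Step 3: Sum of squared deviations = 5942.1
Step 4: Population variance = 5942.1 / 10 = 594.21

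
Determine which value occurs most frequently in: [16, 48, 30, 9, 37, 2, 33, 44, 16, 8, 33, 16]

16

Step 1: Count the frequency of each value:
  2: appears 1 time(s)
  8: appears 1 time(s)
  9: appears 1 time(s)
  16: appears 3 time(s)
  30: appears 1 time(s)
  33: appears 2 time(s)
  37: appears 1 time(s)
  44: appears 1 time(s)
  48: appears 1 time(s)
Step 2: The value 16 appears most frequently (3 times).
Step 3: Mode = 16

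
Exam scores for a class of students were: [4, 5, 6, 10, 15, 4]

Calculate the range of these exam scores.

11

Step 1: Identify the maximum value: max = 15
Step 2: Identify the minimum value: min = 4
Step 3: Range = max - min = 15 - 4 = 11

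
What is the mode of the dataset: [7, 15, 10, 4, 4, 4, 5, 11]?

4

Step 1: Count the frequency of each value:
  4: appears 3 time(s)
  5: appears 1 time(s)
  7: appears 1 time(s)
  10: appears 1 time(s)
  11: appears 1 time(s)
  15: appears 1 time(s)
Step 2: The value 4 appears most frequently (3 times).
Step 3: Mode = 4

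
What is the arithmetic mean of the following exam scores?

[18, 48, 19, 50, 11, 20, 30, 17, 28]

26.7778

Step 1: Sum all values: 18 + 48 + 19 + 50 + 11 + 20 + 30 + 17 + 28 = 241
Step 2: Count the number of values: n = 9
Step 3: Mean = sum / n = 241 / 9 = 26.7778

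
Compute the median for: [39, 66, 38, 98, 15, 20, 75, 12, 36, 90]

38.5

Step 1: Sort the data in ascending order: [12, 15, 20, 36, 38, 39, 66, 75, 90, 98]
Step 2: The number of values is n = 10.
Step 3: Since n is even, the median is the average of positions 5 and 6:
  Median = (38 + 39) / 2 = 38.5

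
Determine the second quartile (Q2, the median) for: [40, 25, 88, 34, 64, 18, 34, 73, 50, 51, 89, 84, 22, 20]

45

Step 1: Sort the data: [18, 20, 22, 25, 34, 34, 40, 50, 51, 64, 73, 84, 88, 89]
Step 2: n = 14
Step 3: Q2 is the median. Since n is even, it is the average of the values at positions 7 and 8:
  Q2 = (40 + 50) / 2 = 45
Step 4: Q2 = 45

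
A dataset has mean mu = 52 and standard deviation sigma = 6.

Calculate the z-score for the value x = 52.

0

Step 1: Recall the z-score formula: z = (x - mu) / sigma
Step 2: Substitute values: z = (52 - 52) / 6
Step 3: z = 0 / 6 = 0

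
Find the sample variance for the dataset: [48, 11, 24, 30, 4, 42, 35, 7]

272.125

Step 1: Compute the mean: (48 + 11 + 24 + 30 + 4 + 42 + 35 + 7) / 8 = 25.125
Step 2: Compute squared deviations from the mean:
  (48 - 25.125)^2 = 523.2656
  (11 - 25.125)^2 = 199.5156
  (24 - 25.125)^2 = 1.2656
  (30 - 25.125)^2 = 23.7656
  (4 - 25.125)^2 = 446.2656
  (42 - 25.125)^2 = 284.7656
  (35 - 25.125)^2 = 97.5156
  (7 - 25.125)^2 = 328.5156
Step 3: Sum of squared deviations = 1904.875
Step 4: Sample variance = 1904.875 / 7 = 272.125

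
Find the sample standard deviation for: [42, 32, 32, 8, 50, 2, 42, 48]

17.9523

Step 1: Compute the mean: 32
Step 2: Sum of squared deviations from the mean: 2256
Step 3: Sample variance = 2256 / 7 = 322.2857
Step 4: Standard deviation = sqrt(322.2857) = 17.9523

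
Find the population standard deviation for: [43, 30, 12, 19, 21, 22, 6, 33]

11.0651

Step 1: Compute the mean: 23.25
Step 2: Sum of squared deviations from the mean: 979.5
Step 3: Population variance = 979.5 / 8 = 122.4375
Step 4: Standard deviation = sqrt(122.4375) = 11.0651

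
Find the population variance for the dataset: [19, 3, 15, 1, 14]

50.24

Step 1: Compute the mean: (19 + 3 + 15 + 1 + 14) / 5 = 10.4
Step 2: Compute squared deviations from the mean:
  (19 - 10.4)^2 = 73.96
  (3 - 10.4)^2 = 54.76
  (15 - 10.4)^2 = 21.16
  (1 - 10.4)^2 = 88.36
  (14 - 10.4)^2 = 12.96
Step 3: Sum of squared deviations = 251.2
Step 4: Population variance = 251.2 / 5 = 50.24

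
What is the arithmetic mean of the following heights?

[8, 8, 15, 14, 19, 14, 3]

11.5714

Step 1: Sum all values: 8 + 8 + 15 + 14 + 19 + 14 + 3 = 81
Step 2: Count the number of values: n = 7
Step 3: Mean = sum / n = 81 / 7 = 11.5714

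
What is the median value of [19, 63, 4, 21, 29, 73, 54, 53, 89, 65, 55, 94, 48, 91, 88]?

55

Step 1: Sort the data in ascending order: [4, 19, 21, 29, 48, 53, 54, 55, 63, 65, 73, 88, 89, 91, 94]
Step 2: The number of values is n = 15.
Step 3: Since n is odd, the median is the middle value at position 8: 55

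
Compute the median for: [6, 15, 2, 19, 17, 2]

10.5

Step 1: Sort the data in ascending order: [2, 2, 6, 15, 17, 19]
Step 2: The number of values is n = 6.
Step 3: Since n is even, the median is the average of positions 3 and 4:
  Median = (6 + 15) / 2 = 10.5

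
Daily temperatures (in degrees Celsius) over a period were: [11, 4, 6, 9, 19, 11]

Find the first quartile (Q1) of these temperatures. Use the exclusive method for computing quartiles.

5.5

Step 1: Sort the data: [4, 6, 9, 11, 11, 19]
Step 2: n = 6
Step 3: Using the exclusive quartile method:
  Q1 = 5.5
  Q2 (median) = 10
  Q3 = 13
  IQR = Q3 - Q1 = 13 - 5.5 = 7.5
Step 4: Q1 = 5.5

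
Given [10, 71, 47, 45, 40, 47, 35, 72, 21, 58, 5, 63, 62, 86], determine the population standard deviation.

22.8799

Step 1: Compute the mean: 47.2857
Step 2: Sum of squared deviations from the mean: 7328.8571
Step 3: Population variance = 7328.8571 / 14 = 523.4898
Step 4: Standard deviation = sqrt(523.4898) = 22.8799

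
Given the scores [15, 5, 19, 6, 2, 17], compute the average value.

10.6667

Step 1: Sum all values: 15 + 5 + 19 + 6 + 2 + 17 = 64
Step 2: Count the number of values: n = 6
Step 3: Mean = sum / n = 64 / 6 = 10.6667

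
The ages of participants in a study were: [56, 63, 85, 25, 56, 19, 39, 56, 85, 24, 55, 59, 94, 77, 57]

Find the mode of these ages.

56

Step 1: Count the frequency of each value:
  19: appears 1 time(s)
  24: appears 1 time(s)
  25: appears 1 time(s)
  39: appears 1 time(s)
  55: appears 1 time(s)
  56: appears 3 time(s)
  57: appears 1 time(s)
  59: appears 1 time(s)
  63: appears 1 time(s)
  77: appears 1 time(s)
  85: appears 2 time(s)
  94: appears 1 time(s)
Step 2: The value 56 appears most frequently (3 times).
Step 3: Mode = 56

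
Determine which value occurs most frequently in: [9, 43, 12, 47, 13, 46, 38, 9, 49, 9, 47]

9

Step 1: Count the frequency of each value:
  9: appears 3 time(s)
  12: appears 1 time(s)
  13: appears 1 time(s)
  38: appears 1 time(s)
  43: appears 1 time(s)
  46: appears 1 time(s)
  47: appears 2 time(s)
  49: appears 1 time(s)
Step 2: The value 9 appears most frequently (3 times).
Step 3: Mode = 9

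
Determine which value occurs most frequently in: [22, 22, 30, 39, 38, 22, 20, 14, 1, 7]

22

Step 1: Count the frequency of each value:
  1: appears 1 time(s)
  7: appears 1 time(s)
  14: appears 1 time(s)
  20: appears 1 time(s)
  22: appears 3 time(s)
  30: appears 1 time(s)
  38: appears 1 time(s)
  39: appears 1 time(s)
Step 2: The value 22 appears most frequently (3 times).
Step 3: Mode = 22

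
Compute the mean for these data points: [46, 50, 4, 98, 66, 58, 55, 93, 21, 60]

55.1

Step 1: Sum all values: 46 + 50 + 4 + 98 + 66 + 58 + 55 + 93 + 21 + 60 = 551
Step 2: Count the number of values: n = 10
Step 3: Mean = sum / n = 551 / 10 = 55.1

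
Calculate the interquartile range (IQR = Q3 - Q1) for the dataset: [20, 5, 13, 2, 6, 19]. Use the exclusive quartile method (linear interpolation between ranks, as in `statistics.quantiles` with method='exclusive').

15

Step 1: Sort the data: [2, 5, 6, 13, 19, 20]
Step 2: n = 6
Step 3: Using the exclusive quartile method:
  Q1 = 4.25
  Q2 (median) = 9.5
  Q3 = 19.25
  IQR = Q3 - Q1 = 19.25 - 4.25 = 15
Step 4: IQR = 15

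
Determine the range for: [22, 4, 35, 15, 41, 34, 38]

37

Step 1: Identify the maximum value: max = 41
Step 2: Identify the minimum value: min = 4
Step 3: Range = max - min = 41 - 4 = 37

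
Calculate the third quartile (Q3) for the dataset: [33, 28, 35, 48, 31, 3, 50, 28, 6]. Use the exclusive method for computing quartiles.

41.5

Step 1: Sort the data: [3, 6, 28, 28, 31, 33, 35, 48, 50]
Step 2: n = 9
Step 3: Using the exclusive quartile method:
  Q1 = 17
  Q2 (median) = 31
  Q3 = 41.5
  IQR = Q3 - Q1 = 41.5 - 17 = 24.5
Step 4: Q3 = 41.5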